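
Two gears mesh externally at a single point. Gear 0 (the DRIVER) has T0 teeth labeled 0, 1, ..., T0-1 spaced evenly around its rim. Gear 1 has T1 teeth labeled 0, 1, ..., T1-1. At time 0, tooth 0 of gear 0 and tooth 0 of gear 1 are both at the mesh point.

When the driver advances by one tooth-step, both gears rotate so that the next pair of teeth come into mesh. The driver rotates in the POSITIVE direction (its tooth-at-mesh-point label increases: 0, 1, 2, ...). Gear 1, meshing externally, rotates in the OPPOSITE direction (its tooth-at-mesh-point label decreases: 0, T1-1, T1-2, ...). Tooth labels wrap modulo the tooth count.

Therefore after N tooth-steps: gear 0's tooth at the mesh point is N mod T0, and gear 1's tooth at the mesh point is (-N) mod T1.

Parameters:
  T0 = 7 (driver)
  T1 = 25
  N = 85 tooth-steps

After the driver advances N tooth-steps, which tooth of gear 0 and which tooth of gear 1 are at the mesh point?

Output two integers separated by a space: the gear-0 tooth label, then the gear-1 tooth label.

Gear 0 (driver, T0=7): tooth at mesh = N mod T0
  85 = 12 * 7 + 1, so 85 mod 7 = 1
  gear 0 tooth = 1
Gear 1 (driven, T1=25): tooth at mesh = (-N) mod T1
  85 = 3 * 25 + 10, so 85 mod 25 = 10
  (-85) mod 25 = (-10) mod 25 = 25 - 10 = 15
Mesh after 85 steps: gear-0 tooth 1 meets gear-1 tooth 15

Answer: 1 15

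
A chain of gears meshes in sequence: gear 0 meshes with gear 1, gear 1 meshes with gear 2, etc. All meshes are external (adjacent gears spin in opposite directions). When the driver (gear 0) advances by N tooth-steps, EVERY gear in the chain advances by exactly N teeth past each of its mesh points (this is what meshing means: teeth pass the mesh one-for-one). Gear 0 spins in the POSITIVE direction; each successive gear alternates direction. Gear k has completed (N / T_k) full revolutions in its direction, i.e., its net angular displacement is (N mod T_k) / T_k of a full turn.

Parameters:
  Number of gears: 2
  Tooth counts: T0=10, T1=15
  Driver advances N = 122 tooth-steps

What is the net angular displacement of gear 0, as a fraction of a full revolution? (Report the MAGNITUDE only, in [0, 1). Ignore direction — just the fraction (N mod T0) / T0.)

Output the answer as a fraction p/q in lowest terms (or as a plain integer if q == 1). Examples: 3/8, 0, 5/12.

Chain of 2 gears, tooth counts: [10, 15]
  gear 0: T0=10, direction=positive, advance = 122 mod 10 = 2 teeth = 2/10 turn
  gear 1: T1=15, direction=negative, advance = 122 mod 15 = 2 teeth = 2/15 turn
Gear 0: 122 mod 10 = 2
Fraction = 2 / 10 = 1/5 (gcd(2,10)=2) = 1/5

Answer: 1/5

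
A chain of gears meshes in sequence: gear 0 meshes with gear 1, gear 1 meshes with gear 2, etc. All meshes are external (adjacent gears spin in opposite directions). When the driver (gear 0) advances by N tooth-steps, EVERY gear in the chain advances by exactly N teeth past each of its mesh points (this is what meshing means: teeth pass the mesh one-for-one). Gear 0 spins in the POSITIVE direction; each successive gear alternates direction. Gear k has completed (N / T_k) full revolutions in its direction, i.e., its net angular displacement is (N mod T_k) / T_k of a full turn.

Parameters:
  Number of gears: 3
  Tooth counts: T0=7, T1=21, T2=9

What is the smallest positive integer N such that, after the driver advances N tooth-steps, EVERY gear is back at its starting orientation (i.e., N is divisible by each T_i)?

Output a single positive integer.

Answer: 63

Derivation:
Gear k returns to start when N is a multiple of T_k.
All gears at start simultaneously when N is a common multiple of [7, 21, 9]; the smallest such N is lcm(7, 21, 9).
Start: lcm = T0 = 7
Fold in T1=21: gcd(7, 21) = 7; lcm(7, 21) = 7 * 21 / 7 = 147 / 7 = 21
Fold in T2=9: gcd(21, 9) = 3; lcm(21, 9) = 21 * 9 / 3 = 189 / 3 = 63
Full cycle length = 63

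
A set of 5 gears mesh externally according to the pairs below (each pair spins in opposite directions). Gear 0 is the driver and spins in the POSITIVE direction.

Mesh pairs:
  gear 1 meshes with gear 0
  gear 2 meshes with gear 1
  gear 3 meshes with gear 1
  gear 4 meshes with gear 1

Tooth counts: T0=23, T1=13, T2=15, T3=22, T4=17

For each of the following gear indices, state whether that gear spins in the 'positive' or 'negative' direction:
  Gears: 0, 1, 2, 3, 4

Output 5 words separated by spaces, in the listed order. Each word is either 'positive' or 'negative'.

Gear 0 (driver): positive (depth 0)
  gear 1: meshes with gear 0 -> depth 1 -> negative (opposite of gear 0)
  gear 2: meshes with gear 1 -> depth 2 -> positive (opposite of gear 1)
  gear 3: meshes with gear 1 -> depth 2 -> positive (opposite of gear 1)
  gear 4: meshes with gear 1 -> depth 2 -> positive (opposite of gear 1)
Queried indices 0, 1, 2, 3, 4 -> positive, negative, positive, positive, positive

Answer: positive negative positive positive positive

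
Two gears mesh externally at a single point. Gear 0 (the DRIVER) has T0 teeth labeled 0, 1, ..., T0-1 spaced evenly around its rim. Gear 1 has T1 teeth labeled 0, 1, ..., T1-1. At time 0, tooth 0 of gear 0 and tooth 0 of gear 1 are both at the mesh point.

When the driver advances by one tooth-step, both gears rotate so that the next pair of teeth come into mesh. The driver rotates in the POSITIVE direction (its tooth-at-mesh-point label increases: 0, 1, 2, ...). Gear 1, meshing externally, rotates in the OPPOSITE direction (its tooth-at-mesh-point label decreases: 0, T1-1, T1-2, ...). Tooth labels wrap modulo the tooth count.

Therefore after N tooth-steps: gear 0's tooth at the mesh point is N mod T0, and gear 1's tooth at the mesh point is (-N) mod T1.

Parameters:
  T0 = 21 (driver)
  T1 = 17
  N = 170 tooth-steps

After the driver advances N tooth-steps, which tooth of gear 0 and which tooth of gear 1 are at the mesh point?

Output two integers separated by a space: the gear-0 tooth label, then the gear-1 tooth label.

Gear 0 (driver, T0=21): tooth at mesh = N mod T0
  170 = 8 * 21 + 2, so 170 mod 21 = 2
  gear 0 tooth = 2
Gear 1 (driven, T1=17): tooth at mesh = (-N) mod T1
  170 = 10 * 17 + 0, so 170 mod 17 = 0
  (-170) mod 17 = 0
Mesh after 170 steps: gear-0 tooth 2 meets gear-1 tooth 0

Answer: 2 0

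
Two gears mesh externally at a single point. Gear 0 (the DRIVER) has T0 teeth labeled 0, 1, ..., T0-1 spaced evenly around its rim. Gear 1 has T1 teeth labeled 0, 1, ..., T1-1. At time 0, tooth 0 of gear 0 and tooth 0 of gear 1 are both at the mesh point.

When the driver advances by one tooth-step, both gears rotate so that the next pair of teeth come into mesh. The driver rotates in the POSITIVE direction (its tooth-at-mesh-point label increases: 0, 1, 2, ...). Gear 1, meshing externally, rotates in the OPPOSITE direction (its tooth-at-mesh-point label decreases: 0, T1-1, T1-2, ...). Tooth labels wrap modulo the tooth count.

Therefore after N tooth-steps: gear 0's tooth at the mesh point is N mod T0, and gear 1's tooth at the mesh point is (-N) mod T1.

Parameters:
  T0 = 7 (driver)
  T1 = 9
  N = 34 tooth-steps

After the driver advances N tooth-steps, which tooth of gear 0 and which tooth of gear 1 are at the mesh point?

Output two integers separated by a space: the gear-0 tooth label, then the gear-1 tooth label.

Answer: 6 2

Derivation:
Gear 0 (driver, T0=7): tooth at mesh = N mod T0
  34 = 4 * 7 + 6, so 34 mod 7 = 6
  gear 0 tooth = 6
Gear 1 (driven, T1=9): tooth at mesh = (-N) mod T1
  34 = 3 * 9 + 7, so 34 mod 9 = 7
  (-34) mod 9 = (-7) mod 9 = 9 - 7 = 2
Mesh after 34 steps: gear-0 tooth 6 meets gear-1 tooth 2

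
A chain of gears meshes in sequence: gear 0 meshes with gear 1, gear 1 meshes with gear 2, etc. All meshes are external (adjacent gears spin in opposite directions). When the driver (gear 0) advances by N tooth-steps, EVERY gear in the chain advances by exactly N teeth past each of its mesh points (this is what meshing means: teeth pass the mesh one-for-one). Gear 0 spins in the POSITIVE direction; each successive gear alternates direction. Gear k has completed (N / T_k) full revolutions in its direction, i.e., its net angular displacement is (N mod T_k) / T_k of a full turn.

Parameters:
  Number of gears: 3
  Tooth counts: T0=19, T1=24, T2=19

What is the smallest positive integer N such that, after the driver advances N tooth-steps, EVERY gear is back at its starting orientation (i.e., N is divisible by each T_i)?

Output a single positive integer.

Gear k returns to start when N is a multiple of T_k.
All gears at start simultaneously when N is a common multiple of [19, 24, 19]; the smallest such N is lcm(19, 24, 19).
Start: lcm = T0 = 19
Fold in T1=24: gcd(19, 24) = 1; lcm(19, 24) = 19 * 24 / 1 = 456 / 1 = 456
Fold in T2=19: gcd(456, 19) = 19; lcm(456, 19) = 456 * 19 / 19 = 8664 / 19 = 456
Full cycle length = 456

Answer: 456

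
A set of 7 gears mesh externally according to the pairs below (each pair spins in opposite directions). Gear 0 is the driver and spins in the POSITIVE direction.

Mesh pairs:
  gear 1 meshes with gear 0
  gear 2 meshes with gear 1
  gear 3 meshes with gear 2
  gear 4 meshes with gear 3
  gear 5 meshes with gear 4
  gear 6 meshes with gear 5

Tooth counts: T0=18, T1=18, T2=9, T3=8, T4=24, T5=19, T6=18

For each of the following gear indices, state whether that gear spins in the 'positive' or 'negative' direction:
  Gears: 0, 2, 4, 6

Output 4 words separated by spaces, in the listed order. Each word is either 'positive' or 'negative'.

Answer: positive positive positive positive

Derivation:
Gear 0 (driver): positive (depth 0)
  gear 1: meshes with gear 0 -> depth 1 -> negative (opposite of gear 0)
  gear 2: meshes with gear 1 -> depth 2 -> positive (opposite of gear 1)
  gear 3: meshes with gear 2 -> depth 3 -> negative (opposite of gear 2)
  gear 4: meshes with gear 3 -> depth 4 -> positive (opposite of gear 3)
  gear 5: meshes with gear 4 -> depth 5 -> negative (opposite of gear 4)
  gear 6: meshes with gear 5 -> depth 6 -> positive (opposite of gear 5)
Queried indices 0, 2, 4, 6 -> positive, positive, positive, positive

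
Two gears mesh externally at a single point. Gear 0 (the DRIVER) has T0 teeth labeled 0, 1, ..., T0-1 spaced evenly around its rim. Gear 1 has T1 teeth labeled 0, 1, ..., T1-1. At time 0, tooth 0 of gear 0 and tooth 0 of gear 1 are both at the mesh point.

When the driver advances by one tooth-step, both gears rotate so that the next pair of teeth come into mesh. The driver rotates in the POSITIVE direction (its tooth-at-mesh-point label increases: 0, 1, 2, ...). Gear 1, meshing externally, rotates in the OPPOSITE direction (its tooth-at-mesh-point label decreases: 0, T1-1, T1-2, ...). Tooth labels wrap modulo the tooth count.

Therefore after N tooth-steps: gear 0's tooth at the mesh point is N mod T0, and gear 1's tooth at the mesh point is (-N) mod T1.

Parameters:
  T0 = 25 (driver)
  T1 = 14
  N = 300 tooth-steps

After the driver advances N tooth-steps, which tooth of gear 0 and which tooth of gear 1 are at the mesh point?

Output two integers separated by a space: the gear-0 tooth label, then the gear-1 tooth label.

Gear 0 (driver, T0=25): tooth at mesh = N mod T0
  300 = 12 * 25 + 0, so 300 mod 25 = 0
  gear 0 tooth = 0
Gear 1 (driven, T1=14): tooth at mesh = (-N) mod T1
  300 = 21 * 14 + 6, so 300 mod 14 = 6
  (-300) mod 14 = (-6) mod 14 = 14 - 6 = 8
Mesh after 300 steps: gear-0 tooth 0 meets gear-1 tooth 8

Answer: 0 8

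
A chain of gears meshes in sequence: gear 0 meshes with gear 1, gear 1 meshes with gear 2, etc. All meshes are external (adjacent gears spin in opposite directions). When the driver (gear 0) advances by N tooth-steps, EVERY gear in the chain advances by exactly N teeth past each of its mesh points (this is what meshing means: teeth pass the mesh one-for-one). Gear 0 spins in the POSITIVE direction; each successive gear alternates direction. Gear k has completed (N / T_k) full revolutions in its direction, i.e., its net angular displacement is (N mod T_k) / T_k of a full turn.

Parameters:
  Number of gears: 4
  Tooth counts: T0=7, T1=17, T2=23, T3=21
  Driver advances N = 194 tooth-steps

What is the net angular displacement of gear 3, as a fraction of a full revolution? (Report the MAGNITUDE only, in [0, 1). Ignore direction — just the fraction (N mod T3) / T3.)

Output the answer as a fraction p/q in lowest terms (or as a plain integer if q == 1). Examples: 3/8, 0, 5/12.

Chain of 4 gears, tooth counts: [7, 17, 23, 21]
  gear 0: T0=7, direction=positive, advance = 194 mod 7 = 5 teeth = 5/7 turn
  gear 1: T1=17, direction=negative, advance = 194 mod 17 = 7 teeth = 7/17 turn
  gear 2: T2=23, direction=positive, advance = 194 mod 23 = 10 teeth = 10/23 turn
  gear 3: T3=21, direction=negative, advance = 194 mod 21 = 5 teeth = 5/21 turn
Gear 3: 194 mod 21 = 5
Fraction = 5 / 21 = 5/21 (gcd(5,21)=1) = 5/21

Answer: 5/21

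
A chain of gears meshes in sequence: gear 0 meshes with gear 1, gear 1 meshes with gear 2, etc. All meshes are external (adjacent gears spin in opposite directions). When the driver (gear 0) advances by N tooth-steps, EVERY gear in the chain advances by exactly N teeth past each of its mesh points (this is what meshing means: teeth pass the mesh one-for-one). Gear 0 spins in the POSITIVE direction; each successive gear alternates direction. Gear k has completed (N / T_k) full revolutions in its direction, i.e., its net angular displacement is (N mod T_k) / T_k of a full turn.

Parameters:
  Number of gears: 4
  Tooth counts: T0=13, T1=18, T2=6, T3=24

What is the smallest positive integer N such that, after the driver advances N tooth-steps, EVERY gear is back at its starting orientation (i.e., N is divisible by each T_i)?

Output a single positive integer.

Gear k returns to start when N is a multiple of T_k.
All gears at start simultaneously when N is a common multiple of [13, 18, 6, 24]; the smallest such N is lcm(13, 18, 6, 24).
Start: lcm = T0 = 13
Fold in T1=18: gcd(13, 18) = 1; lcm(13, 18) = 13 * 18 / 1 = 234 / 1 = 234
Fold in T2=6: gcd(234, 6) = 6; lcm(234, 6) = 234 * 6 / 6 = 1404 / 6 = 234
Fold in T3=24: gcd(234, 24) = 6; lcm(234, 24) = 234 * 24 / 6 = 5616 / 6 = 936
Full cycle length = 936

Answer: 936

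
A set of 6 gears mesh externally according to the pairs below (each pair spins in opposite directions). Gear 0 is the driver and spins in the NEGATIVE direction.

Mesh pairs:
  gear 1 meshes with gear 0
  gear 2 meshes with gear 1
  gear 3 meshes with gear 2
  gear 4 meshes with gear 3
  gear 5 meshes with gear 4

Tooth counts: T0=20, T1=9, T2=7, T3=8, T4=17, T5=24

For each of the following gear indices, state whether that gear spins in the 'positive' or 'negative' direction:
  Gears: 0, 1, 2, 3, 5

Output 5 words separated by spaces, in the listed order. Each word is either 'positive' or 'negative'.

Answer: negative positive negative positive positive

Derivation:
Gear 0 (driver): negative (depth 0)
  gear 1: meshes with gear 0 -> depth 1 -> positive (opposite of gear 0)
  gear 2: meshes with gear 1 -> depth 2 -> negative (opposite of gear 1)
  gear 3: meshes with gear 2 -> depth 3 -> positive (opposite of gear 2)
  gear 4: meshes with gear 3 -> depth 4 -> negative (opposite of gear 3)
  gear 5: meshes with gear 4 -> depth 5 -> positive (opposite of gear 4)
Queried indices 0, 1, 2, 3, 5 -> negative, positive, negative, positive, positive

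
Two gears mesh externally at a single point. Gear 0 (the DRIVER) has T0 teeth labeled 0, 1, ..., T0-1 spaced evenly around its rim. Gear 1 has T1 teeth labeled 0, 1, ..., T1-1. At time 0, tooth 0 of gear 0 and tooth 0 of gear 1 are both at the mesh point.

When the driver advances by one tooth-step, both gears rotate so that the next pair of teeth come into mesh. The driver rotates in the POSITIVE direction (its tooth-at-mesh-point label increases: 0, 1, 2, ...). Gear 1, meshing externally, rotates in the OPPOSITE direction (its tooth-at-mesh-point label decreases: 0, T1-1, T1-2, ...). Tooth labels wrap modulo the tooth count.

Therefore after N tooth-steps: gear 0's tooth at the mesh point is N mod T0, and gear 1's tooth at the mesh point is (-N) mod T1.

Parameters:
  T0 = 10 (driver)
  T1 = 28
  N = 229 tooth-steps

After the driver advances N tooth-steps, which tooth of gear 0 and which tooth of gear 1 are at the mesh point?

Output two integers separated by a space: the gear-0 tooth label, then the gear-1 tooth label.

Answer: 9 23

Derivation:
Gear 0 (driver, T0=10): tooth at mesh = N mod T0
  229 = 22 * 10 + 9, so 229 mod 10 = 9
  gear 0 tooth = 9
Gear 1 (driven, T1=28): tooth at mesh = (-N) mod T1
  229 = 8 * 28 + 5, so 229 mod 28 = 5
  (-229) mod 28 = (-5) mod 28 = 28 - 5 = 23
Mesh after 229 steps: gear-0 tooth 9 meets gear-1 tooth 23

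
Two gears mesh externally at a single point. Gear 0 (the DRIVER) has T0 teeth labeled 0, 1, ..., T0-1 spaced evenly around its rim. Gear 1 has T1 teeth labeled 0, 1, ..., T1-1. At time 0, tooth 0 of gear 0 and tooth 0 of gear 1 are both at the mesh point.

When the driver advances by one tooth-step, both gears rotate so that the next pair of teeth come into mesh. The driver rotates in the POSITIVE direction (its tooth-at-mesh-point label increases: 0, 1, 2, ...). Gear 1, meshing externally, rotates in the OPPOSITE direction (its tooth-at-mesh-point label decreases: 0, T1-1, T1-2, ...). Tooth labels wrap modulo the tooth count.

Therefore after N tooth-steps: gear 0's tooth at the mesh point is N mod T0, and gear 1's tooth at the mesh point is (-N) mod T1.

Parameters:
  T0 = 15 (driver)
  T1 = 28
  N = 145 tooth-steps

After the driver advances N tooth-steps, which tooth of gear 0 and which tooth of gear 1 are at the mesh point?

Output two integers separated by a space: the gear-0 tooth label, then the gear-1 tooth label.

Gear 0 (driver, T0=15): tooth at mesh = N mod T0
  145 = 9 * 15 + 10, so 145 mod 15 = 10
  gear 0 tooth = 10
Gear 1 (driven, T1=28): tooth at mesh = (-N) mod T1
  145 = 5 * 28 + 5, so 145 mod 28 = 5
  (-145) mod 28 = (-5) mod 28 = 28 - 5 = 23
Mesh after 145 steps: gear-0 tooth 10 meets gear-1 tooth 23

Answer: 10 23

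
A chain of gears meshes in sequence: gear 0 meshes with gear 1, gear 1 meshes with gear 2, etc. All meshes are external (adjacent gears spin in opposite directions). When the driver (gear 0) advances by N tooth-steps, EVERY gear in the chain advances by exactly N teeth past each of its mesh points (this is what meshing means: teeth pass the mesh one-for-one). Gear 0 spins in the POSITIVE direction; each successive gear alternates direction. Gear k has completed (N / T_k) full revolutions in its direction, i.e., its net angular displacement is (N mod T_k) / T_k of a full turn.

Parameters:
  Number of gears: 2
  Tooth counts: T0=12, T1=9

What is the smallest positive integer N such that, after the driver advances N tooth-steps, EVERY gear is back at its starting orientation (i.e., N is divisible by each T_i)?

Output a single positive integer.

Answer: 36

Derivation:
Gear k returns to start when N is a multiple of T_k.
All gears at start simultaneously when N is a common multiple of [12, 9]; the smallest such N is lcm(12, 9).
Start: lcm = T0 = 12
Fold in T1=9: gcd(12, 9) = 3; lcm(12, 9) = 12 * 9 / 3 = 108 / 3 = 36
Full cycle length = 36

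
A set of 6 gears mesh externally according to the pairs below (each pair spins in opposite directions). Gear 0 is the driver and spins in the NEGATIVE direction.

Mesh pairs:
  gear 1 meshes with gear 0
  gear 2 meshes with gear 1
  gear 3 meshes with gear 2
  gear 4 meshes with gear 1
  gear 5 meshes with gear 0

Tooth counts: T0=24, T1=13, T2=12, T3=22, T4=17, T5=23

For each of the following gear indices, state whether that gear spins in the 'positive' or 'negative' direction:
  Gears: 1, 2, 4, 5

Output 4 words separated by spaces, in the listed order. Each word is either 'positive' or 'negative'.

Answer: positive negative negative positive

Derivation:
Gear 0 (driver): negative (depth 0)
  gear 1: meshes with gear 0 -> depth 1 -> positive (opposite of gear 0)
  gear 2: meshes with gear 1 -> depth 2 -> negative (opposite of gear 1)
  gear 3: meshes with gear 2 -> depth 3 -> positive (opposite of gear 2)
  gear 4: meshes with gear 1 -> depth 2 -> negative (opposite of gear 1)
  gear 5: meshes with gear 0 -> depth 1 -> positive (opposite of gear 0)
Queried indices 1, 2, 4, 5 -> positive, negative, negative, positive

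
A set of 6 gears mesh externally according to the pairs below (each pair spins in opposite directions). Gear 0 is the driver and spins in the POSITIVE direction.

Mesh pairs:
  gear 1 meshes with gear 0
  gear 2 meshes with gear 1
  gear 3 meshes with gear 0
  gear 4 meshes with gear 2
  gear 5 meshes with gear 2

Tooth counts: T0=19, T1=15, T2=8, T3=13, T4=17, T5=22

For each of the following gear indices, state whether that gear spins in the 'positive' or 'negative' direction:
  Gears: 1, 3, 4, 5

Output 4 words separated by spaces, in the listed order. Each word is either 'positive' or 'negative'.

Gear 0 (driver): positive (depth 0)
  gear 1: meshes with gear 0 -> depth 1 -> negative (opposite of gear 0)
  gear 2: meshes with gear 1 -> depth 2 -> positive (opposite of gear 1)
  gear 3: meshes with gear 0 -> depth 1 -> negative (opposite of gear 0)
  gear 4: meshes with gear 2 -> depth 3 -> negative (opposite of gear 2)
  gear 5: meshes with gear 2 -> depth 3 -> negative (opposite of gear 2)
Queried indices 1, 3, 4, 5 -> negative, negative, negative, negative

Answer: negative negative negative negative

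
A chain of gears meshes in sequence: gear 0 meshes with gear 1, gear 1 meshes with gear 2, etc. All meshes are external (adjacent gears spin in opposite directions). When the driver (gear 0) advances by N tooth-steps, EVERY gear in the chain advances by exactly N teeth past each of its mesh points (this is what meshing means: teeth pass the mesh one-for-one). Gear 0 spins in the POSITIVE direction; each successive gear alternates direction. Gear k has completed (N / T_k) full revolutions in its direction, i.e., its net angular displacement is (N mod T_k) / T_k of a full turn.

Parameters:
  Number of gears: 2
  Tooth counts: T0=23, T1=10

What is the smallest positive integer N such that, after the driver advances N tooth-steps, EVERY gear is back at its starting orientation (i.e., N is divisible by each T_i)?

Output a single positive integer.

Answer: 230

Derivation:
Gear k returns to start when N is a multiple of T_k.
All gears at start simultaneously when N is a common multiple of [23, 10]; the smallest such N is lcm(23, 10).
Start: lcm = T0 = 23
Fold in T1=10: gcd(23, 10) = 1; lcm(23, 10) = 23 * 10 / 1 = 230 / 1 = 230
Full cycle length = 230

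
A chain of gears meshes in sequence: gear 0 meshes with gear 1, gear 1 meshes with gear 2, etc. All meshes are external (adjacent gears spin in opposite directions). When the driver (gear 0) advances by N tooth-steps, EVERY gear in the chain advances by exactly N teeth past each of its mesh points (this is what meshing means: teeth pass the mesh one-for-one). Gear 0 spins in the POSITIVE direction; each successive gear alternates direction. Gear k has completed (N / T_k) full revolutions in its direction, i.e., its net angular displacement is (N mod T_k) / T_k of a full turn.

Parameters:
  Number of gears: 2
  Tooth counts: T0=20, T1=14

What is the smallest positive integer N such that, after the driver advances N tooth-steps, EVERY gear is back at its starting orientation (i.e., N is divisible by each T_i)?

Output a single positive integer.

Answer: 140

Derivation:
Gear k returns to start when N is a multiple of T_k.
All gears at start simultaneously when N is a common multiple of [20, 14]; the smallest such N is lcm(20, 14).
Start: lcm = T0 = 20
Fold in T1=14: gcd(20, 14) = 2; lcm(20, 14) = 20 * 14 / 2 = 280 / 2 = 140
Full cycle length = 140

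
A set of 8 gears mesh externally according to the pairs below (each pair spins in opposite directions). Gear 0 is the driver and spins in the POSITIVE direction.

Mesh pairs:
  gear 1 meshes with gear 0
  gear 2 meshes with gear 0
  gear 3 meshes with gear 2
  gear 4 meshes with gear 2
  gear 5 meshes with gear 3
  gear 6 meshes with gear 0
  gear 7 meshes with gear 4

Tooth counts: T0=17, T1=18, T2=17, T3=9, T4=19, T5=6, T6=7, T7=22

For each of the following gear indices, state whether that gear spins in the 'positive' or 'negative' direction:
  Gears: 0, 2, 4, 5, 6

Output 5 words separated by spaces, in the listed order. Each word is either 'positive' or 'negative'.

Answer: positive negative positive negative negative

Derivation:
Gear 0 (driver): positive (depth 0)
  gear 1: meshes with gear 0 -> depth 1 -> negative (opposite of gear 0)
  gear 2: meshes with gear 0 -> depth 1 -> negative (opposite of gear 0)
  gear 3: meshes with gear 2 -> depth 2 -> positive (opposite of gear 2)
  gear 4: meshes with gear 2 -> depth 2 -> positive (opposite of gear 2)
  gear 5: meshes with gear 3 -> depth 3 -> negative (opposite of gear 3)
  gear 6: meshes with gear 0 -> depth 1 -> negative (opposite of gear 0)
  gear 7: meshes with gear 4 -> depth 3 -> negative (opposite of gear 4)
Queried indices 0, 2, 4, 5, 6 -> positive, negative, positive, negative, negative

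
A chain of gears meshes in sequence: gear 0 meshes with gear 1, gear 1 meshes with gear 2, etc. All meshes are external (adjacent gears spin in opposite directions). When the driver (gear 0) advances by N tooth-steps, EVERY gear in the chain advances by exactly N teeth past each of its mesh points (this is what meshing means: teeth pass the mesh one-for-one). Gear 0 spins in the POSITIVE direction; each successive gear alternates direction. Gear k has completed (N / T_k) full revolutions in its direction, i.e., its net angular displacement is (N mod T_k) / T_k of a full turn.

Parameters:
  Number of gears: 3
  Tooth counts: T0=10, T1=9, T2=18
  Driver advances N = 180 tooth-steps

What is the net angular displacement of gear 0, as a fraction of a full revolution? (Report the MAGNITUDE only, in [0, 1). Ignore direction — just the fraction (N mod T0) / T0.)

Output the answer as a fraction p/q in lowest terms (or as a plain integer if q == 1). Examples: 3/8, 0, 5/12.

Chain of 3 gears, tooth counts: [10, 9, 18]
  gear 0: T0=10, direction=positive, advance = 180 mod 10 = 0 teeth = 0/10 turn
  gear 1: T1=9, direction=negative, advance = 180 mod 9 = 0 teeth = 0/9 turn
  gear 2: T2=18, direction=positive, advance = 180 mod 18 = 0 teeth = 0/18 turn
Gear 0: 180 mod 10 = 0
Fraction = 0 / 10 = 0/1 (gcd(0,10)=10) = 0

Answer: 0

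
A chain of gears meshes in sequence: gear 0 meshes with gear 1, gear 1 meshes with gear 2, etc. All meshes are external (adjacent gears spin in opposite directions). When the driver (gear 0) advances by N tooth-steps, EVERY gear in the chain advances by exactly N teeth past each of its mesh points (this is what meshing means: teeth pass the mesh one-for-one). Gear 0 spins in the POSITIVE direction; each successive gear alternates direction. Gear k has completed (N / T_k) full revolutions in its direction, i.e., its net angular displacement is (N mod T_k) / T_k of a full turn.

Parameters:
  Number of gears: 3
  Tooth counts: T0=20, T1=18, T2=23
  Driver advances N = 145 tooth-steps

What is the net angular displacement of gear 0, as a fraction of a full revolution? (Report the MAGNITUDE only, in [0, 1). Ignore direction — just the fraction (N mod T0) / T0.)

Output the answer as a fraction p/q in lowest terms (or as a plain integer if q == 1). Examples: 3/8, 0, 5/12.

Chain of 3 gears, tooth counts: [20, 18, 23]
  gear 0: T0=20, direction=positive, advance = 145 mod 20 = 5 teeth = 5/20 turn
  gear 1: T1=18, direction=negative, advance = 145 mod 18 = 1 teeth = 1/18 turn
  gear 2: T2=23, direction=positive, advance = 145 mod 23 = 7 teeth = 7/23 turn
Gear 0: 145 mod 20 = 5
Fraction = 5 / 20 = 1/4 (gcd(5,20)=5) = 1/4

Answer: 1/4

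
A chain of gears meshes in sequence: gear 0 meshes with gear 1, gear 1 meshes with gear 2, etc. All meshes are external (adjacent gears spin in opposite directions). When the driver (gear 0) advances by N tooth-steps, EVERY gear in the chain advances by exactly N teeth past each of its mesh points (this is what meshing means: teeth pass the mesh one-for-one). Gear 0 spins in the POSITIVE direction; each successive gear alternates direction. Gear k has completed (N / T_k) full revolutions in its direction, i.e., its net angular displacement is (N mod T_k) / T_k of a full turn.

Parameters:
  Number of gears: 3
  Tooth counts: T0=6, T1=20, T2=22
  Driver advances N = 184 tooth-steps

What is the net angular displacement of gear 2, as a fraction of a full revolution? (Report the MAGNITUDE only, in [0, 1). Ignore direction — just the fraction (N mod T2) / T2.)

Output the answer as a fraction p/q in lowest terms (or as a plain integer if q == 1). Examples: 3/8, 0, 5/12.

Answer: 4/11

Derivation:
Chain of 3 gears, tooth counts: [6, 20, 22]
  gear 0: T0=6, direction=positive, advance = 184 mod 6 = 4 teeth = 4/6 turn
  gear 1: T1=20, direction=negative, advance = 184 mod 20 = 4 teeth = 4/20 turn
  gear 2: T2=22, direction=positive, advance = 184 mod 22 = 8 teeth = 8/22 turn
Gear 2: 184 mod 22 = 8
Fraction = 8 / 22 = 4/11 (gcd(8,22)=2) = 4/11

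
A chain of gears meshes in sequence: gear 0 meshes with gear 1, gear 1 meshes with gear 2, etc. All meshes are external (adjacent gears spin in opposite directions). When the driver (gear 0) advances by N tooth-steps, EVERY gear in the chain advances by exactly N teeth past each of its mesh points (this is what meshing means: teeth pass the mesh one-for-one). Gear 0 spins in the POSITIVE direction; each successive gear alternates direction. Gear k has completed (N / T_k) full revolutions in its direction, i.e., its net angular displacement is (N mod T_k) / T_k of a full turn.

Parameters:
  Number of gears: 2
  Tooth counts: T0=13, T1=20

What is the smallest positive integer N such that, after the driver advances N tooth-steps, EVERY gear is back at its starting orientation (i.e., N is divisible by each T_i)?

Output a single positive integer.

Gear k returns to start when N is a multiple of T_k.
All gears at start simultaneously when N is a common multiple of [13, 20]; the smallest such N is lcm(13, 20).
Start: lcm = T0 = 13
Fold in T1=20: gcd(13, 20) = 1; lcm(13, 20) = 13 * 20 / 1 = 260 / 1 = 260
Full cycle length = 260

Answer: 260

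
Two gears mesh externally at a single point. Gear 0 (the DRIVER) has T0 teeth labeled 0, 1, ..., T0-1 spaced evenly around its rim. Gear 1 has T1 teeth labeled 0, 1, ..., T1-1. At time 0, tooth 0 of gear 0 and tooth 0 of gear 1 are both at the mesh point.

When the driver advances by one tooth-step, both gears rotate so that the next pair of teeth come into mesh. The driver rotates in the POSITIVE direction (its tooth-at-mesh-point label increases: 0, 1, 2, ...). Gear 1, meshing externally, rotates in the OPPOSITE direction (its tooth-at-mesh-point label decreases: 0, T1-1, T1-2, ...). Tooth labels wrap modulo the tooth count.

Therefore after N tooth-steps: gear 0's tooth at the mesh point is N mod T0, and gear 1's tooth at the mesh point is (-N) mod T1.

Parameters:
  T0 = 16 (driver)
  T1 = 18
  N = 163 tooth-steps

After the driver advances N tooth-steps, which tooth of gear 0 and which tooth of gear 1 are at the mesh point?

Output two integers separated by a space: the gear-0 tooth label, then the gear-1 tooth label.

Gear 0 (driver, T0=16): tooth at mesh = N mod T0
  163 = 10 * 16 + 3, so 163 mod 16 = 3
  gear 0 tooth = 3
Gear 1 (driven, T1=18): tooth at mesh = (-N) mod T1
  163 = 9 * 18 + 1, so 163 mod 18 = 1
  (-163) mod 18 = (-1) mod 18 = 18 - 1 = 17
Mesh after 163 steps: gear-0 tooth 3 meets gear-1 tooth 17

Answer: 3 17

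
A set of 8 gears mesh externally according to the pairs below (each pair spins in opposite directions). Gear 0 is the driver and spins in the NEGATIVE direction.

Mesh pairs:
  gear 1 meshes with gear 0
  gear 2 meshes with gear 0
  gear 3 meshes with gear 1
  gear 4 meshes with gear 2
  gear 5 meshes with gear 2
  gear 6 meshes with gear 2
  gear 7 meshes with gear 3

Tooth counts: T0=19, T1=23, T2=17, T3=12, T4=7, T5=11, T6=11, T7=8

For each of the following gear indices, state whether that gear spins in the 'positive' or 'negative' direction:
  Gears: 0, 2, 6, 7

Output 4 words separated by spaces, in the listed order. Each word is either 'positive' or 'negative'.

Answer: negative positive negative positive

Derivation:
Gear 0 (driver): negative (depth 0)
  gear 1: meshes with gear 0 -> depth 1 -> positive (opposite of gear 0)
  gear 2: meshes with gear 0 -> depth 1 -> positive (opposite of gear 0)
  gear 3: meshes with gear 1 -> depth 2 -> negative (opposite of gear 1)
  gear 4: meshes with gear 2 -> depth 2 -> negative (opposite of gear 2)
  gear 5: meshes with gear 2 -> depth 2 -> negative (opposite of gear 2)
  gear 6: meshes with gear 2 -> depth 2 -> negative (opposite of gear 2)
  gear 7: meshes with gear 3 -> depth 3 -> positive (opposite of gear 3)
Queried indices 0, 2, 6, 7 -> negative, positive, negative, positive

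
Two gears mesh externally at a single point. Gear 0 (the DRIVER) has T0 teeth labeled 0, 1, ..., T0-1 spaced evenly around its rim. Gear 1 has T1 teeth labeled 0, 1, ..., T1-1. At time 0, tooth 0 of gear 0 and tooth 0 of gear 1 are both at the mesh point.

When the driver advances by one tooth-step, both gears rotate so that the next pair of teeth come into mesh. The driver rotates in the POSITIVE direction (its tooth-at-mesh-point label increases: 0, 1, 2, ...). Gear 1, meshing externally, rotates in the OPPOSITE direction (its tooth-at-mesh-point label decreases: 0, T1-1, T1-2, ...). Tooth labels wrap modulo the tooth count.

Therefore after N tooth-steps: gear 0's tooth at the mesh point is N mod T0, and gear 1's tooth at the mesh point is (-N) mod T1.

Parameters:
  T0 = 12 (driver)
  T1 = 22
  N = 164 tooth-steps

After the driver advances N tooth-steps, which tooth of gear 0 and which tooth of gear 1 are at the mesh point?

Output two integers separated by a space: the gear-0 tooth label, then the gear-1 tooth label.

Answer: 8 12

Derivation:
Gear 0 (driver, T0=12): tooth at mesh = N mod T0
  164 = 13 * 12 + 8, so 164 mod 12 = 8
  gear 0 tooth = 8
Gear 1 (driven, T1=22): tooth at mesh = (-N) mod T1
  164 = 7 * 22 + 10, so 164 mod 22 = 10
  (-164) mod 22 = (-10) mod 22 = 22 - 10 = 12
Mesh after 164 steps: gear-0 tooth 8 meets gear-1 tooth 12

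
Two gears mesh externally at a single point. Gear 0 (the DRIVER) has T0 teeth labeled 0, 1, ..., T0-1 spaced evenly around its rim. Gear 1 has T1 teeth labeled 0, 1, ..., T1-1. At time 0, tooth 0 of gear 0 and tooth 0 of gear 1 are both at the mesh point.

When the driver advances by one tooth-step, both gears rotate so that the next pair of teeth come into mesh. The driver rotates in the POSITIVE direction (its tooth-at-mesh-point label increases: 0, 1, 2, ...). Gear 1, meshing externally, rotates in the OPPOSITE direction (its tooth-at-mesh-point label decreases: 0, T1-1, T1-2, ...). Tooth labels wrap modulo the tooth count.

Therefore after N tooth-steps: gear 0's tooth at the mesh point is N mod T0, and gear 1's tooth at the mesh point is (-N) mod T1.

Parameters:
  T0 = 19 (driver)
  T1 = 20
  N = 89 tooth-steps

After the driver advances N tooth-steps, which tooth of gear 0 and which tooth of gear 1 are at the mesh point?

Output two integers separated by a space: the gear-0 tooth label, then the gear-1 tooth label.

Answer: 13 11

Derivation:
Gear 0 (driver, T0=19): tooth at mesh = N mod T0
  89 = 4 * 19 + 13, so 89 mod 19 = 13
  gear 0 tooth = 13
Gear 1 (driven, T1=20): tooth at mesh = (-N) mod T1
  89 = 4 * 20 + 9, so 89 mod 20 = 9
  (-89) mod 20 = (-9) mod 20 = 20 - 9 = 11
Mesh after 89 steps: gear-0 tooth 13 meets gear-1 tooth 11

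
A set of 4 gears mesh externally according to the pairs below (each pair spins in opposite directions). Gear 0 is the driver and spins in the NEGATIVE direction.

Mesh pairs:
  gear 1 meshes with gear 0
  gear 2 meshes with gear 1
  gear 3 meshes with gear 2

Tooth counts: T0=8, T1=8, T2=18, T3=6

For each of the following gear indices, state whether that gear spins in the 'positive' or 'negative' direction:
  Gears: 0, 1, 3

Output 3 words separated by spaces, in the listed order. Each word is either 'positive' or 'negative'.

Answer: negative positive positive

Derivation:
Gear 0 (driver): negative (depth 0)
  gear 1: meshes with gear 0 -> depth 1 -> positive (opposite of gear 0)
  gear 2: meshes with gear 1 -> depth 2 -> negative (opposite of gear 1)
  gear 3: meshes with gear 2 -> depth 3 -> positive (opposite of gear 2)
Queried indices 0, 1, 3 -> negative, positive, positive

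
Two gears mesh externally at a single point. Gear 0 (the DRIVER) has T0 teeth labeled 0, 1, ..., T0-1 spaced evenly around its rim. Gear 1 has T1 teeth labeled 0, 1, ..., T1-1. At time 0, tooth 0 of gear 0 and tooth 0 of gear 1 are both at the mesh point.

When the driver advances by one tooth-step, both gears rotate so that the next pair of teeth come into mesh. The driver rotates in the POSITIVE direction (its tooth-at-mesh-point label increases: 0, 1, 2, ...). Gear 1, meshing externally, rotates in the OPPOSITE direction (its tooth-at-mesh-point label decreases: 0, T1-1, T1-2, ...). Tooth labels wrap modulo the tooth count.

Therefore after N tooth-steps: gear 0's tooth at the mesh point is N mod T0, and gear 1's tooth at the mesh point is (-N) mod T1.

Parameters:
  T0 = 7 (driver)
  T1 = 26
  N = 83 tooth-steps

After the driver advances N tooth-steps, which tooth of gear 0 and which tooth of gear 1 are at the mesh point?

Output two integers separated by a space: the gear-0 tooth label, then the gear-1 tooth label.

Gear 0 (driver, T0=7): tooth at mesh = N mod T0
  83 = 11 * 7 + 6, so 83 mod 7 = 6
  gear 0 tooth = 6
Gear 1 (driven, T1=26): tooth at mesh = (-N) mod T1
  83 = 3 * 26 + 5, so 83 mod 26 = 5
  (-83) mod 26 = (-5) mod 26 = 26 - 5 = 21
Mesh after 83 steps: gear-0 tooth 6 meets gear-1 tooth 21

Answer: 6 21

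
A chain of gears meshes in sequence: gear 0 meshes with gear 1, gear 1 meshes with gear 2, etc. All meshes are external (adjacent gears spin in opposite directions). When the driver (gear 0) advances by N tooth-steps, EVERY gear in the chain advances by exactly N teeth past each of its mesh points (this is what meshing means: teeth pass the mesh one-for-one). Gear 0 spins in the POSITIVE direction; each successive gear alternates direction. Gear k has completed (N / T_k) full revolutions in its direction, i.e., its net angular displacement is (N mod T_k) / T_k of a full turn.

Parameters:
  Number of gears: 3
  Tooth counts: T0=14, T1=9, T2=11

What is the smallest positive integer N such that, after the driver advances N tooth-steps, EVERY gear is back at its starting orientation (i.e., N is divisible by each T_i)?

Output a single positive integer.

Answer: 1386

Derivation:
Gear k returns to start when N is a multiple of T_k.
All gears at start simultaneously when N is a common multiple of [14, 9, 11]; the smallest such N is lcm(14, 9, 11).
Start: lcm = T0 = 14
Fold in T1=9: gcd(14, 9) = 1; lcm(14, 9) = 14 * 9 / 1 = 126 / 1 = 126
Fold in T2=11: gcd(126, 11) = 1; lcm(126, 11) = 126 * 11 / 1 = 1386 / 1 = 1386
Full cycle length = 1386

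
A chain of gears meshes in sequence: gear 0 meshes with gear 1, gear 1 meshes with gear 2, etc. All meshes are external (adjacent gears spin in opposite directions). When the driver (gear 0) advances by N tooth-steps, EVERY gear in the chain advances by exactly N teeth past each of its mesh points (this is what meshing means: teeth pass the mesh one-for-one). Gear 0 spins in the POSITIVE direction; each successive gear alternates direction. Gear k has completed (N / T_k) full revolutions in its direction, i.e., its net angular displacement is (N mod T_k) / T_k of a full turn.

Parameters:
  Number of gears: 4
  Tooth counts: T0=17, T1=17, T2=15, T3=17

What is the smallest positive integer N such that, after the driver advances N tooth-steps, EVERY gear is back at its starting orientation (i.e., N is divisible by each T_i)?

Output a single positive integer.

Gear k returns to start when N is a multiple of T_k.
All gears at start simultaneously when N is a common multiple of [17, 17, 15, 17]; the smallest such N is lcm(17, 17, 15, 17).
Start: lcm = T0 = 17
Fold in T1=17: gcd(17, 17) = 17; lcm(17, 17) = 17 * 17 / 17 = 289 / 17 = 17
Fold in T2=15: gcd(17, 15) = 1; lcm(17, 15) = 17 * 15 / 1 = 255 / 1 = 255
Fold in T3=17: gcd(255, 17) = 17; lcm(255, 17) = 255 * 17 / 17 = 4335 / 17 = 255
Full cycle length = 255

Answer: 255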